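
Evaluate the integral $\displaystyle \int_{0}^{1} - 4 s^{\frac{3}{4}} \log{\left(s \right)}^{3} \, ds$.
$\frac{6144}{2401}$

Consider the simpler parametrised integral
$$J(a) = \int_{0}^{1} - 4 s^{a} \, ds = - \frac{4}{a + 1}.$$

Differentiating under the integral sign brings down a factor of $\ln s$:
$$\frac{dJ}{da} = \int_{0}^{1} - 4 s^{a} \log{\left(s \right)} \, ds = \frac{4}{\left(a + 1\right)^{2}}.$$

Repeating $3$ times in total — each differentiation brings down another $\ln s$ — gives
$$\frac{d^{3}J}{da^{3}} = \int_{0}^{1} - 4 s^{a} \log{\left(s \right)}^{3} \, ds = \frac{24}{\left(a + 1\right)^{4}},$$
and the integrand here is exactly the target integrand, so $I = \frac{24}{\left(a + 1\right)^{4}}$.

Setting $a = \frac{3}{4}$:
$$I = \frac{6144}{2401}.$$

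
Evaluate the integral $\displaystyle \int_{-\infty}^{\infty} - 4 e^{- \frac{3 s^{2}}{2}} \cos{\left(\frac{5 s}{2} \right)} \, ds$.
$- \frac{4 \sqrt{6} \sqrt{\pi}}{3 e^{\frac{25}{24}}}$

Treat the cosine frequency as a parameter and define $I(b) = \int_{-\infty}^{\infty} - 4 e^{- \frac{3 s^{2}}{2}} \cos{\left(b s \right)} \, ds$.

Differentiating under the integral sign,
$$I'(b) = \int_{-\infty}^{\infty} 4 s e^{- \frac{3 s^{2}}{2}} \sin{\left(b s \right)} \, ds.$$

Integrate $\int_{-\infty}^{\infty} s \sin(b s)\, e^{- \frac{3 s^{2}}{2}}\, ds$ by parts with $u = \sin(b s)$ and $dv = s\, e^{- \frac{3 s^{2}}{2}}\, ds$, giving $v = - \frac{e^{- \frac{3 s^{2}}{2}}}{3}$. The boundary term vanishes and
$$\int_{-\infty}^{\infty} s \sin(b s)\, e^{- \frac{3 s^{2}}{2}}\, ds = \frac{b}{3} \int_{-\infty}^{\infty} \cos(b s)\, e^{- \frac{3 s^{2}}{2}}\, ds,$$
so $I'(b) = - \frac{b}{3}\, I(b)$.

This is a separable first-order ODE; solving with the initial condition $I(0) = \int_{-\infty}^{\infty} - 4 e^{- \frac{3 s^{2}}{2}}\,ds = - \frac{4 \sqrt{6} \sqrt{\pi}}{3}$ gives
$$I(b) = - \frac{4 \sqrt{6} \sqrt{\pi} e^{- \frac{b^{2}}{6}}}{3}.$$

Setting $b = \frac{5}{2}$:
$$I = - \frac{4 \sqrt{6} \sqrt{\pi}}{3 e^{\frac{25}{24}}}.$$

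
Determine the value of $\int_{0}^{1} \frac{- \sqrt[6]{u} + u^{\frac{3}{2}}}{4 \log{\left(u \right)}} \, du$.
$- \frac{\log{\left(7 \right)}}{4} + \frac{\log{\left(15 \right)}}{4}$

Consider the one-parameter family: let $I(a) = \int_{0}^{1} \frac{- \sqrt[6]{u} + u^{a}}{4 \log{\left(u \right)}} \, du$.

Since $\dfrac{\partial}{\partial a}\,u^{a} = u^{a} \ln u$, the $\ln u$ in the denominator cancels and
$$\frac{dI}{da} = \int_{0}^{1} \frac{1}{4} u^{a} \, du = \frac{1}{4} \left[\frac{u^{a+1}}{a+1}\right]_0^1 = \frac{1}{4 \left(a + 1\right)}.$$

Integrating with respect to $a$ gives $I(a) = \frac{\log{\left(a + 1 \right)}}{4} - \frac{\log{\left(7 \right)}}{4} + \frac{\log{\left(6 \right)}}{4} + C$.

At $a = \frac{1}{6}$ the integrand is identically $0$, so $I(\frac{1}{6}) = 0$. The closed form gives $0$, hence $C = 0$.

Setting $a = \frac{3}{2}$:
$$I = - \frac{\log{\left(7 \right)}}{4} + \frac{\log{\left(15 \right)}}{4}.$$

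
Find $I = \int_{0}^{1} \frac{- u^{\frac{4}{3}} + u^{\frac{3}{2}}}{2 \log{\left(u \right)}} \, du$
$\log{\left(\frac{\sqrt{210}}{14} \right)}$

Introduce a parameter $a$ in the exponent: let $I(a) = \int_{0}^{1} \frac{u^{\frac{3}{2}} - u^{a}}{2 \log{\left(u \right)}} \, du$.

Since $\dfrac{\partial}{\partial a}\,u^{a} = u^{a} \ln u$, the $\ln u$ in the denominator cancels and
$$\frac{dI}{da} = \int_{0}^{1} - \frac{1}{2} u^{a} \, du = - \frac{1}{2} \left[\frac{u^{a+1}}{a+1}\right]_0^1 = - \frac{1}{2 a + 2}.$$

Integrating with respect to $a$ gives $I(a) = - \frac{\log{\left(a + 1 \right)}}{2} - \frac{\log{\left(2 \right)}}{2} + \frac{\log{\left(5 \right)}}{2} + C$.

At $a = \frac{3}{2}$ the integrand is identically $0$, so $I(\frac{3}{2}) = 0$. The closed form gives $0$, hence $C = 0$.

Setting $a = \frac{4}{3}$:
$$I = \log{\left(\frac{\sqrt{210}}{14} \right)}.$$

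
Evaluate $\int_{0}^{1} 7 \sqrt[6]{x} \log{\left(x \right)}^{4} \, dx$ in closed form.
$\frac{186624}{2401}$

Start from the elementary integral
$$J(a) = \int_{0}^{1} 7 x^{a} \, dx = \frac{7}{a + 1}.$$

Differentiating under the integral sign brings down a factor of $\ln x$:
$$\frac{dJ}{da} = \int_{0}^{1} 7 x^{a} \log{\left(x \right)} \, dx = - \frac{7}{\left(a + 1\right)^{2}}.$$

Repeating $4$ times in total — each differentiation brings down another $\ln x$ — gives
$$\frac{d^{4}J}{da^{4}} = \int_{0}^{1} 7 x^{a} \log{\left(x \right)}^{4} \, dx = \frac{168}{\left(a + 1\right)^{5}},$$
and the integrand here is exactly the target integrand, so $I = \frac{168}{\left(a + 1\right)^{5}}$.

Setting $a = \frac{1}{6}$:
$$I = \frac{186624}{2401}.$$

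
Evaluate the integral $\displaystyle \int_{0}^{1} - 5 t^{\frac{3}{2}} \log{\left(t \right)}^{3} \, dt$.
$\frac{96}{125}$

Start from the elementary integral
$$J(a) = \int_{0}^{1} - 5 t^{a} \, dt = - \frac{5}{a + 1}.$$

Differentiating under the integral sign brings down a factor of $\ln t$:
$$\frac{dJ}{da} = \int_{0}^{1} - 5 t^{a} \log{\left(t \right)} \, dt = \frac{5}{\left(a + 1\right)^{2}}.$$

Repeating $3$ times in total — each differentiation brings down another $\ln t$ — gives
$$\frac{d^{3}J}{da^{3}} = \int_{0}^{1} - 5 t^{a} \log{\left(t \right)}^{3} \, dt = \frac{30}{\left(a + 1\right)^{4}},$$
and the integrand here is exactly the target integrand, so $I = \frac{30}{\left(a + 1\right)^{4}}$.

Setting $a = \frac{3}{2}$:
$$I = \frac{96}{125}.$$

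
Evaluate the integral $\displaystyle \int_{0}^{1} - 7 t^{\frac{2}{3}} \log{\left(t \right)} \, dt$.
$\frac{63}{25}$

Consider the simpler parametrised integral
$$J(a) = \int_{0}^{1} - 7 t^{a} \, dt = - \frac{7}{a + 1}.$$

Differentiating under the integral sign brings down a factor of $\ln t$:
$$\frac{dJ}{da} = \int_{0}^{1} - 7 t^{a} \log{\left(t \right)} \, dt = \frac{7}{\left(a + 1\right)^{2}}.$$

The integral on the left is $I$, so $I = \frac{7}{\left(a + 1\right)^{2}}$.

Setting $a = \frac{2}{3}$:
$$I = \frac{63}{25}.$$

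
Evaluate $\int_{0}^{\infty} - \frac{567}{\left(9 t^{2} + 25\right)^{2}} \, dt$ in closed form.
$- \frac{189 \pi}{500}$

Start from the standard arctangent integral
$$J(a) = \int_{0}^{\infty} - \frac{7}{a^{2} + t^{2}} \, dt = - \frac{7 \pi}{2 a}.$$

Differentiating under the integral sign with respect to $a$,
$$\frac{dJ}{da} = \int_{0}^{\infty} \frac{14 a}{\left(a^{2} + t^{2}\right)^{2}} \, dt = \frac{7 \pi}{2 a^{2}},$$
so $\int_{0}^{\infty} - \frac{7}{\left(a^{2} + t^{2}\right)^{2}} \, dt = - \frac{7 \pi}{4 a^{3}}$.

Setting $a = \frac{5}{3}$:
$$I = - \frac{189 \pi}{500}.$$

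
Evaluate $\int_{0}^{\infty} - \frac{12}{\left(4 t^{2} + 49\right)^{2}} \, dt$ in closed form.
$- \frac{3 \pi}{686}$

Recall the elementary integral
$$J(a) = \int_{0}^{\infty} - \frac{3}{4 \left(a^{2} + t^{2}\right)} \, dt = - \frac{3 \pi}{8 a}.$$

Differentiating under the integral sign with respect to $a$,
$$\frac{dJ}{da} = \int_{0}^{\infty} \frac{3 a}{2 \left(a^{2} + t^{2}\right)^{2}} \, dt = \frac{3 \pi}{8 a^{2}},$$
so $\int_{0}^{\infty} - \frac{3}{4 \left(a^{2} + t^{2}\right)^{2}} \, dt = - \frac{3 \pi}{16 a^{3}}$.

Setting $a = \frac{7}{2}$:
$$I = - \frac{3 \pi}{686}.$$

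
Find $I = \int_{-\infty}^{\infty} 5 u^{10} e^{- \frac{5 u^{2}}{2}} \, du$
$\frac{189 \sqrt{10} \sqrt{\pi}}{625}$

Begin with the known integral
$$J(a) = \int_{-\infty}^{\infty} 5 e^{- a u^{2}} \, du = \frac{5 \sqrt{\pi}}{\sqrt{a}}.$$

Differentiating under the integral sign brings down a factor of $(-u^2)$:
$$\frac{dJ}{da} = \int_{-\infty}^{\infty} - 5 u^{2} e^{- a u^{2}} \, du = - \frac{5 \sqrt{\pi}}{2 a^{\frac{3}{2}}}.$$

Repeating $5$ times in total — each differentiation brings down another $(-u^2)$ — gives
$$\frac{d^{5}J}{da^{5}} = \int_{-\infty}^{\infty} - 5 u^{10} e^{- a u^{2}} \, du = - \frac{4725 \sqrt{\pi}}{32 a^{\frac{11}{2}}},$$
and the integrand here is $(-1)^{5}$ times the target integrand, so $I = (-1)^{5}\,\frac{d^{5}J}{da^{5}} = \frac{4725 \sqrt{\pi}}{32 a^{\frac{11}{2}}}$.

Setting $a = \frac{5}{2}$:
$$I = \frac{189 \sqrt{10} \sqrt{\pi}}{625}.$$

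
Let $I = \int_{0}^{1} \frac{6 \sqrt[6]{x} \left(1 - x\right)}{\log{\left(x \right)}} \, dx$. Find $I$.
$\log{\left(\frac{117649}{4826809} \right)}$

Consider the one-parameter family: let $I(a) = \int_{0}^{1} \frac{6 \left(- x^{\frac{7}{6}} + x^{a}\right)}{\log{\left(x \right)}} \, dx$.

Since $\dfrac{\partial}{\partial a}\,x^{a} = x^{a} \ln x$, the $\ln x$ in the denominator cancels and
$$\frac{dI}{da} = \int_{0}^{1} 6 x^{a} \, dx = 6 \left[\frac{x^{a+1}}{a+1}\right]_0^1 = \frac{6}{a + 1}.$$

Integrating with respect to $a$ gives $I(a) = \log{\left(\frac{46656 \left(a + 1\right)^{6}}{4826809} \right)} + C$.

At $a = \frac{7}{6}$ the integrand is identically $0$, so $I(\frac{7}{6}) = 0$. The closed form gives $0$, hence $C = 0$.

Setting $a = \frac{1}{6}$:
$$I = \log{\left(\frac{117649}{4826809} \right)}.$$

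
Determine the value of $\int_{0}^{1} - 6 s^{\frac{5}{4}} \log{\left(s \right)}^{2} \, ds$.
$- \frac{256}{243}$

Start from the elementary integral
$$J(a) = \int_{0}^{1} - 6 s^{a} \, ds = - \frac{6}{a + 1}.$$

Differentiating under the integral sign brings down a factor of $\ln s$:
$$\frac{dJ}{da} = \int_{0}^{1} - 6 s^{a} \log{\left(s \right)} \, ds = \frac{6}{\left(a + 1\right)^{2}}.$$

Repeating twice in total — each differentiation brings down another $\ln s$ — gives
$$\frac{d^{2}J}{da^{2}} = \int_{0}^{1} - 6 s^{a} \log{\left(s \right)}^{2} \, ds = - \frac{12}{\left(a + 1\right)^{3}},$$
and the integrand here is exactly the target integrand, so $I = - \frac{12}{\left(a + 1\right)^{3}}$.

Setting $a = \frac{5}{4}$:
$$I = - \frac{256}{243}.$$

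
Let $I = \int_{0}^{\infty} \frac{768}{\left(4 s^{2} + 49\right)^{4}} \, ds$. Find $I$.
$\frac{60 \pi}{823543}$

Start from the standard arctangent integral
$$J(a) = \int_{0}^{\infty} \frac{3}{a^{2} + s^{2}} \, ds = \frac{3 \pi}{2 a}.$$

Differentiating under the integral sign with respect to $a$,
$$\frac{dJ}{da} = \int_{0}^{\infty} - \frac{6 a}{\left(a^{2} + s^{2}\right)^{2}} \, ds = - \frac{3 \pi}{2 a^{2}},$$
so $\int_{0}^{\infty} \frac{3}{\left(a^{2} + s^{2}\right)^{2}} \, ds = \frac{3 \pi}{4 a^{3}}$.

Repeating — each differentiation of $1/(s^2+a^2)^j$ produces $-2ja/(s^2+a^2)^{j+1}$ — and dividing through by $-2ja$ at each step yields, after $3$ differentiations in total,
$$\int_{0}^{\infty} \frac{3}{\left(a^{2} + s^{2}\right)^{4}} \, ds = \frac{15 \pi}{32 a^{7}}.$$

Setting $a = \frac{7}{2}$:
$$I = \frac{60 \pi}{823543}.$$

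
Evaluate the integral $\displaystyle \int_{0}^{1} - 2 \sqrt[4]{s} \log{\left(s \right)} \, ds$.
$\frac{32}{25}$

Begin with the known integral
$$J(a) = \int_{0}^{1} - 2 s^{a} \, ds = - \frac{2}{a + 1}.$$

Differentiating under the integral sign brings down a factor of $\ln s$:
$$\frac{dJ}{da} = \int_{0}^{1} - 2 s^{a} \log{\left(s \right)} \, ds = \frac{2}{\left(a + 1\right)^{2}}.$$

The integral on the left is $I$, so $I = \frac{2}{\left(a + 1\right)^{2}}$.

Setting $a = \frac{1}{4}$:
$$I = \frac{32}{25}.$$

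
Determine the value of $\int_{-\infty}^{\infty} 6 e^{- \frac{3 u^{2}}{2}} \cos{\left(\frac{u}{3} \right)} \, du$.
$\frac{2 \sqrt{6} \sqrt{\pi}}{e^{\frac{1}{54}}}$

Define $I(b) = \int_{-\infty}^{\infty} 6 e^{- \frac{3 u^{2}}{2}} \cos{\left(b u \right)} \, du$.

Differentiating under the integral sign,
$$I'(b) = \int_{-\infty}^{\infty} - 6 u e^{- \frac{3 u^{2}}{2}} \sin{\left(b u \right)} \, du.$$

Integrate $\int_{-\infty}^{\infty} u \sin(b u)\, e^{- \frac{3 u^{2}}{2}}\, du$ by parts with $w = \sin(b u)$ and $dv = u\, e^{- \frac{3 u^{2}}{2}}\, du$, giving $v = - \frac{e^{- \frac{3 u^{2}}{2}}}{3}$. The boundary term vanishes and
$$\int_{-\infty}^{\infty} u \sin(b u)\, e^{- \frac{3 u^{2}}{2}}\, du = \frac{b}{3} \int_{-\infty}^{\infty} \cos(b u)\, e^{- \frac{3 u^{2}}{2}}\, du,$$
so $I'(b) = - \frac{b}{3}\, I(b)$.

This is a separable first-order ODE; solving with the initial condition $I(0) = \int_{-\infty}^{\infty} 6 e^{- \frac{3 u^{2}}{2}}\,du = 2 \sqrt{6} \sqrt{\pi}$ gives
$$I(b) = 2 \sqrt{6} \sqrt{\pi} e^{- \frac{b^{2}}{6}}.$$

Setting $b = \frac{1}{3}$:
$$I = \frac{2 \sqrt{6} \sqrt{\pi}}{e^{\frac{1}{54}}}.$$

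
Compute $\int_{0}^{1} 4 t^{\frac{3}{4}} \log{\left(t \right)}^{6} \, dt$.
$\frac{47185920}{823543}$

Begin with the known integral
$$J(a) = \int_{0}^{1} 4 t^{a} \, dt = \frac{4}{a + 1}.$$

Differentiating under the integral sign brings down a factor of $\ln t$:
$$\frac{dJ}{da} = \int_{0}^{1} 4 t^{a} \log{\left(t \right)} \, dt = - \frac{4}{\left(a + 1\right)^{2}}.$$

Repeating $6$ times in total — each differentiation brings down another $\ln t$ — gives
$$\frac{d^{6}J}{da^{6}} = \int_{0}^{1} 4 t^{a} \log{\left(t \right)}^{6} \, dt = \frac{2880}{\left(a + 1\right)^{7}},$$
and the integrand here is exactly the target integrand, so $I = \frac{2880}{\left(a + 1\right)^{7}}$.

Setting $a = \frac{3}{4}$:
$$I = \frac{47185920}{823543}.$$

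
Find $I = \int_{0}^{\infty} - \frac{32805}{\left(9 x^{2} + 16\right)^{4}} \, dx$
$- \frac{54675 \pi}{524288}$

Recall the elementary integral
$$J(a) = \int_{0}^{\infty} - \frac{5}{a^{2} + x^{2}} \, dx = - \frac{5 \pi}{2 a}.$$

Differentiating under the integral sign with respect to $a$,
$$\frac{dJ}{da} = \int_{0}^{\infty} \frac{10 a}{\left(a^{2} + x^{2}\right)^{2}} \, dx = \frac{5 \pi}{2 a^{2}},$$
so $\int_{0}^{\infty} - \frac{5}{\left(a^{2} + x^{2}\right)^{2}} \, dx = - \frac{5 \pi}{4 a^{3}}$.

Repeating — each differentiation of $1/(x^2+a^2)^j$ produces $-2ja/(x^2+a^2)^{j+1}$ — and dividing through by $-2ja$ at each step yields, after $3$ differentiations in total,
$$\int_{0}^{\infty} - \frac{5}{\left(a^{2} + x^{2}\right)^{4}} \, dx = - \frac{25 \pi}{32 a^{7}}.$$

Setting $a = \frac{4}{3}$:
$$I = - \frac{54675 \pi}{524288}.$$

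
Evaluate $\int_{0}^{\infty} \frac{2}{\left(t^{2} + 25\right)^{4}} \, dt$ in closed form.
$\frac{\pi}{250000}$

Begin with the known result
$$J(a) = \int_{0}^{\infty} \frac{2}{a^{2} + t^{2}} \, dt = \frac{\pi}{a}.$$

Differentiating under the integral sign with respect to $a$,
$$\frac{dJ}{da} = \int_{0}^{\infty} - \frac{4 a}{\left(a^{2} + t^{2}\right)^{2}} \, dt = - \frac{\pi}{a^{2}},$$
so $\int_{0}^{\infty} \frac{2}{\left(a^{2} + t^{2}\right)^{2}} \, dt = \frac{\pi}{2 a^{3}}$.

Repeating — each differentiation of $1/(t^2+a^2)^j$ produces $-2ja/(t^2+a^2)^{j+1}$ — and dividing through by $-2ja$ at each step yields, after $3$ differentiations in total,
$$\int_{0}^{\infty} \frac{2}{\left(a^{2} + t^{2}\right)^{4}} \, dt = \frac{5 \pi}{16 a^{7}}.$$

Setting $a = 5$:
$$I = \frac{\pi}{250000}.$$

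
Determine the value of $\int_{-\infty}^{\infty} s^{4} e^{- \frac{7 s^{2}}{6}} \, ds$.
$\frac{27 \sqrt{42} \sqrt{\pi}}{343}$

Start from the elementary integral
$$J(a) = \int_{-\infty}^{\infty} e^{- a s^{2}} \, ds = \frac{\sqrt{\pi}}{\sqrt{a}}.$$

Differentiating under the integral sign brings down a factor of $(-s^2)$:
$$\frac{dJ}{da} = \int_{-\infty}^{\infty} - s^{2} e^{- a s^{2}} \, ds = - \frac{\sqrt{\pi}}{2 a^{\frac{3}{2}}}.$$

Repeating twice in total — each differentiation brings down another $(-s^2)$ — gives
$$\frac{d^{2}J}{da^{2}} = \int_{-\infty}^{\infty} s^{4} e^{- a s^{2}} \, ds = \frac{3 \sqrt{\pi}}{4 a^{\frac{5}{2}}},$$
and the integrand here is exactly the target integrand, so $I = \frac{3 \sqrt{\pi}}{4 a^{\frac{5}{2}}}$.

Setting $a = \frac{7}{6}$:
$$I = \frac{27 \sqrt{42} \sqrt{\pi}}{343}.$$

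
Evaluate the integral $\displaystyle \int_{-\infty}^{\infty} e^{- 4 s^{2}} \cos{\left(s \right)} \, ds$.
$\frac{\sqrt{\pi}}{2 e^{\frac{1}{16}}}$

Treat the cosine frequency as a parameter and define $I(b) = \int_{-\infty}^{\infty} e^{- 4 s^{2}} \cos{\left(b s \right)} \, ds$.

Differentiating under the integral sign,
$$I'(b) = \int_{-\infty}^{\infty} - s e^{- 4 s^{2}} \sin{\left(b s \right)} \, ds.$$

Integrate $\int_{-\infty}^{\infty} s \sin(b s)\, e^{- 4 s^{2}}\, ds$ by parts with $u = \sin(b s)$ and $dv = s\, e^{- 4 s^{2}}\, ds$, giving $v = - \frac{e^{- 4 s^{2}}}{8}$. The boundary term vanishes and
$$\int_{-\infty}^{\infty} s \sin(b s)\, e^{- 4 s^{2}}\, ds = \frac{b}{8} \int_{-\infty}^{\infty} \cos(b s)\, e^{- 4 s^{2}}\, ds,$$
so $I'(b) = - \frac{b}{8}\, I(b)$.

This is a separable first-order ODE; solving with the initial condition $I(0) = \int_{-\infty}^{\infty} e^{- 4 s^{2}}\,ds = \frac{\sqrt{\pi}}{2}$ gives
$$I(b) = \frac{\sqrt{\pi} e^{- \frac{b^{2}}{16}}}{2}.$$

Setting $b = 1$:
$$I = \frac{\sqrt{\pi}}{2 e^{\frac{1}{16}}}.$$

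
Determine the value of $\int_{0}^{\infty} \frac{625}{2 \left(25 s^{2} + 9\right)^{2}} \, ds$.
$\frac{125 \pi}{216}$

Start from the standard arctangent integral
$$J(a) = \int_{0}^{\infty} \frac{1}{2 \left(a^{2} + s^{2}\right)} \, ds = \frac{\pi}{4 a}.$$

Differentiating under the integral sign with respect to $a$,
$$\frac{dJ}{da} = \int_{0}^{\infty} - \frac{a}{\left(a^{2} + s^{2}\right)^{2}} \, ds = - \frac{\pi}{4 a^{2}},$$
so $\int_{0}^{\infty} \frac{1}{2 \left(a^{2} + s^{2}\right)^{2}} \, ds = \frac{\pi}{8 a^{3}}$.

Setting $a = \frac{3}{5}$:
$$I = \frac{125 \pi}{216}.$$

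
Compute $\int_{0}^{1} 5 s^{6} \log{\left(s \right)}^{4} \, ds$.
$\frac{120}{16807}$

Start from the elementary integral
$$J(a) = \int_{0}^{1} 5 s^{a} \, ds = \frac{5}{a + 1}.$$

Differentiating under the integral sign brings down a factor of $\ln s$:
$$\frac{dJ}{da} = \int_{0}^{1} 5 s^{a} \log{\left(s \right)} \, ds = - \frac{5}{\left(a + 1\right)^{2}}.$$

Repeating $4$ times in total — each differentiation brings down another $\ln s$ — gives
$$\frac{d^{4}J}{da^{4}} = \int_{0}^{1} 5 s^{a} \log{\left(s \right)}^{4} \, ds = \frac{120}{\left(a + 1\right)^{5}},$$
and the integrand here is exactly the target integrand, so $I = \frac{120}{\left(a + 1\right)^{5}}$.

Setting $a = 6$:
$$I = \frac{120}{16807}.$$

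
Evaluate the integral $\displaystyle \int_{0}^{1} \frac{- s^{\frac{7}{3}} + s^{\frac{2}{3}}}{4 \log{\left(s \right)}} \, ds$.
$- \frac{\log{\left(10 \right)}}{4} + \frac{\log{\left(5 \right)}}{4}$

Consider the one-parameter family: let $I(a) = \int_{0}^{1} \frac{- s^{\frac{7}{3}} + s^{a}}{4 \log{\left(s \right)}} \, ds$.

Since $\dfrac{\partial}{\partial a}\,s^{a} = s^{a} \ln s$, the $\ln s$ in the denominator cancels and
$$\frac{dI}{da} = \int_{0}^{1} \frac{1}{4} s^{a} \, ds = \frac{1}{4} \left[\frac{s^{a+1}}{a+1}\right]_0^1 = \frac{1}{4 \left(a + 1\right)}.$$

Integrating with respect to $a$ gives $I(a) = \frac{\log{\left(a + 1 \right)}}{4} - \frac{\log{\left(10 \right)}}{4} + \frac{\log{\left(3 \right)}}{4} + C$.

At $a = \frac{7}{3}$ the integrand is identically $0$, so $I(\frac{7}{3}) = 0$. The closed form gives $0$, hence $C = 0$.

Setting $a = \frac{2}{3}$:
$$I = - \frac{\log{\left(10 \right)}}{4} + \frac{\log{\left(5 \right)}}{4}.$$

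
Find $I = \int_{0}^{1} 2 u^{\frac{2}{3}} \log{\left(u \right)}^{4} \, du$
$\frac{11664}{3125}$

Start from the elementary integral
$$J(a) = \int_{0}^{1} 2 u^{a} \, du = \frac{2}{a + 1}.$$

Differentiating under the integral sign brings down a factor of $\ln u$:
$$\frac{dJ}{da} = \int_{0}^{1} 2 u^{a} \log{\left(u \right)} \, du = - \frac{2}{\left(a + 1\right)^{2}}.$$

Repeating $4$ times in total — each differentiation brings down another $\ln u$ — gives
$$\frac{d^{4}J}{da^{4}} = \int_{0}^{1} 2 u^{a} \log{\left(u \right)}^{4} \, du = \frac{48}{\left(a + 1\right)^{5}},$$
and the integrand here is exactly the target integrand, so $I = \frac{48}{\left(a + 1\right)^{5}}$.

Setting $a = \frac{2}{3}$:
$$I = \frac{11664}{3125}.$$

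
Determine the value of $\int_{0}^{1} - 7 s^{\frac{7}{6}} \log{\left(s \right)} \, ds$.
$\frac{252}{169}$

Start from the elementary integral
$$J(a) = \int_{0}^{1} - 7 s^{a} \, ds = - \frac{7}{a + 1}.$$

Differentiating under the integral sign brings down a factor of $\ln s$:
$$\frac{dJ}{da} = \int_{0}^{1} - 7 s^{a} \log{\left(s \right)} \, ds = \frac{7}{\left(a + 1\right)^{2}}.$$

The integral on the left is $I$, so $I = \frac{7}{\left(a + 1\right)^{2}}$.

Setting $a = \frac{7}{6}$:
$$I = \frac{252}{169}.$$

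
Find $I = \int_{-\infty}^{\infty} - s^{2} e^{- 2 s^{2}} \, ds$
$- \frac{\sqrt{2} \sqrt{\pi}}{8}$

Consider the simpler parametrised integral
$$J(a) = \int_{-\infty}^{\infty} - e^{- a s^{2}} \, ds = - \frac{\sqrt{\pi}}{\sqrt{a}}.$$

Differentiating under the integral sign brings down a factor of $(-s^2)$:
$$\frac{dJ}{da} = \int_{-\infty}^{\infty} s^{2} e^{- a s^{2}} \, ds = \frac{\sqrt{\pi}}{2 a^{\frac{3}{2}}}.$$

The integral on the left is $-I$, so $I = - \frac{\sqrt{\pi}}{2 a^{\frac{3}{2}}}$.

Setting $a = 2$:
$$I = - \frac{\sqrt{2} \sqrt{\pi}}{8}.$$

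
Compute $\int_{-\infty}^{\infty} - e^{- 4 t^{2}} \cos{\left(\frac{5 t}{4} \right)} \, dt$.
$- \frac{\sqrt{\pi}}{2 e^{\frac{25}{256}}}$

Define $I(b) = \int_{-\infty}^{\infty} - e^{- 4 t^{2}} \cos{\left(b t \right)} \, dt$.

Differentiating under the integral sign,
$$I'(b) = \int_{-\infty}^{\infty} t e^{- 4 t^{2}} \sin{\left(b t \right)} \, dt.$$

Integrate $\int_{-\infty}^{\infty} t \sin(b t)\, e^{- 4 t^{2}}\, dt$ by parts with $u = \sin(b t)$ and $dv = t\, e^{- 4 t^{2}}\, dt$, giving $v = - \frac{e^{- 4 t^{2}}}{8}$. The boundary term vanishes and
$$\int_{-\infty}^{\infty} t \sin(b t)\, e^{- 4 t^{2}}\, dt = \frac{b}{8} \int_{-\infty}^{\infty} \cos(b t)\, e^{- 4 t^{2}}\, dt,$$
so $I'(b) = - \frac{b}{8}\, I(b)$.

This is a separable first-order ODE; solving with the initial condition $I(0) = \int_{-\infty}^{\infty} - e^{- 4 t^{2}}\,dt = - \frac{\sqrt{\pi}}{2}$ gives
$$I(b) = - \frac{\sqrt{\pi} e^{- \frac{b^{2}}{16}}}{2}.$$

Setting $b = \frac{5}{4}$:
$$I = - \frac{\sqrt{\pi}}{2 e^{\frac{25}{256}}}.$$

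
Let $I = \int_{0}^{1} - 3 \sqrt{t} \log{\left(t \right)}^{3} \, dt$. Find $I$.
$\frac{32}{9}$

Start from the elementary integral
$$J(a) = \int_{0}^{1} - 3 t^{a} \, dt = - \frac{3}{a + 1}.$$

Differentiating under the integral sign brings down a factor of $\ln t$:
$$\frac{dJ}{da} = \int_{0}^{1} - 3 t^{a} \log{\left(t \right)} \, dt = \frac{3}{\left(a + 1\right)^{2}}.$$

Repeating $3$ times in total — each differentiation brings down another $\ln t$ — gives
$$\frac{d^{3}J}{da^{3}} = \int_{0}^{1} - 3 t^{a} \log{\left(t \right)}^{3} \, dt = \frac{18}{\left(a + 1\right)^{4}},$$
and the integrand here is exactly the target integrand, so $I = \frac{18}{\left(a + 1\right)^{4}}$.

Setting $a = \frac{1}{2}$:
$$I = \frac{32}{9}.$$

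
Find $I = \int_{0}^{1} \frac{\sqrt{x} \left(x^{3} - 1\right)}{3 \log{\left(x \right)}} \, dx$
$\frac{\log{\left(3 \right)}}{3}$

Replace the exponent $\frac{1}{2}$ by a parameter $a$: let $I(a) = \int_{0}^{1} \frac{x^{\frac{7}{2}} - x^{a}}{3 \log{\left(x \right)}} \, dx$.

Since $\dfrac{\partial}{\partial a}\,x^{a} = x^{a} \ln x$, the $\ln x$ in the denominator cancels and
$$\frac{dI}{da} = \int_{0}^{1} - \frac{1}{3} x^{a} \, dx = - \frac{1}{3} \left[\frac{x^{a+1}}{a+1}\right]_0^1 = - \frac{1}{3 a + 3}.$$

Integrating with respect to $a$ gives $I(a) = - \frac{\log{\left(a + 1 \right)}}{3} - \frac{\log{\left(6 \right)}}{3} + \log{\left(3 \right)} + C$.

At $a = \frac{7}{2}$ the integrand is identically $0$, so $I(\frac{7}{2}) = 0$. The closed form gives $0$, hence $C = 0$.

Setting $a = \frac{1}{2}$:
$$I = \frac{\log{\left(3 \right)}}{3}.$$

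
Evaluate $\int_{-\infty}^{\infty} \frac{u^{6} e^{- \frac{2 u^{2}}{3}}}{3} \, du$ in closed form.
$\frac{135 \sqrt{6} \sqrt{\pi}}{128}$

Start from the elementary integral
$$J(a) = \int_{-\infty}^{\infty} \frac{e^{- a u^{2}}}{3} \, du = \frac{\sqrt{\pi}}{3 \sqrt{a}}.$$

Differentiating under the integral sign brings down a factor of $(-u^2)$:
$$\frac{dJ}{da} = \int_{-\infty}^{\infty} - \frac{u^{2} e^{- a u^{2}}}{3} \, du = - \frac{\sqrt{\pi}}{6 a^{\frac{3}{2}}}.$$

Repeating $3$ times in total — each differentiation brings down another $(-u^2)$ — gives
$$\frac{d^{3}J}{da^{3}} = \int_{-\infty}^{\infty} - \frac{u^{6} e^{- a u^{2}}}{3} \, du = - \frac{5 \sqrt{\pi}}{8 a^{\frac{7}{2}}},$$
and the integrand here is $(-1)^{3}$ times the target integrand, so $I = (-1)^{3}\,\frac{d^{3}J}{da^{3}} = \frac{5 \sqrt{\pi}}{8 a^{\frac{7}{2}}}$.

Setting $a = \frac{2}{3}$:
$$I = \frac{135 \sqrt{6} \sqrt{\pi}}{128}.$$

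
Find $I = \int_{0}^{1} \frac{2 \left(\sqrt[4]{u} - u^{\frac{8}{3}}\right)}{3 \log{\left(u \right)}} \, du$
$\log{\left(\frac{\sqrt[3]{11} \cdot 30^{\frac{2}{3}}}{44} \right)}$

Replace the exponent $\frac{1}{4}$ by a parameter $a$: let $I(a) = \int_{0}^{1} \frac{2 \left(- u^{\frac{8}{3}} + u^{a}\right)}{3 \log{\left(u \right)}} \, du$.

Since $\dfrac{\partial}{\partial a}\,u^{a} = u^{a} \ln u$, the $\ln u$ in the denominator cancels and
$$\frac{dI}{da} = \int_{0}^{1} \frac{2}{3} u^{a} \, du = \frac{2}{3} \left[\frac{u^{a+1}}{a+1}\right]_0^1 = \frac{2}{3 \left(a + 1\right)}.$$

Integrating with respect to $a$ gives $I(a) = \log{\left(\frac{\sqrt[3]{11} \cdot 3^{\frac{2}{3}} \left(a + 1\right)^{\frac{2}{3}}}{11} \right)} + C$.

At $a = \frac{8}{3}$ the integrand is identically $0$, so $I(\frac{8}{3}) = 0$. The closed form gives $0$, hence $C = 0$.

Setting $a = \frac{1}{4}$:
$$I = \log{\left(\frac{\sqrt[3]{11} \cdot 30^{\frac{2}{3}}}{44} \right)}.$$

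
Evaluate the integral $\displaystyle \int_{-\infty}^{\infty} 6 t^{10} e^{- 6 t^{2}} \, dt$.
$\frac{35 \sqrt{6} \sqrt{\pi}}{9216}$

Consider the simpler parametrised integral
$$J(a) = \int_{-\infty}^{\infty} 6 e^{- a t^{2}} \, dt = \frac{6 \sqrt{\pi}}{\sqrt{a}}.$$

Differentiating under the integral sign brings down a factor of $(-t^2)$:
$$\frac{dJ}{da} = \int_{-\infty}^{\infty} - 6 t^{2} e^{- a t^{2}} \, dt = - \frac{3 \sqrt{\pi}}{a^{\frac{3}{2}}}.$$

Repeating $5$ times in total — each differentiation brings down another $(-t^2)$ — gives
$$\frac{d^{5}J}{da^{5}} = \int_{-\infty}^{\infty} - 6 t^{10} e^{- a t^{2}} \, dt = - \frac{2835 \sqrt{\pi}}{16 a^{\frac{11}{2}}},$$
and the integrand here is $(-1)^{5}$ times the target integrand, so $I = (-1)^{5}\,\frac{d^{5}J}{da^{5}} = \frac{2835 \sqrt{\pi}}{16 a^{\frac{11}{2}}}$.

Setting $a = 6$:
$$I = \frac{35 \sqrt{6} \sqrt{\pi}}{9216}.$$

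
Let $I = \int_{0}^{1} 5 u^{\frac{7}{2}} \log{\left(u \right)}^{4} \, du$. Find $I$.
$\frac{1280}{19683}$

Begin with the known integral
$$J(a) = \int_{0}^{1} 5 u^{a} \, du = \frac{5}{a + 1}.$$

Differentiating under the integral sign brings down a factor of $\ln u$:
$$\frac{dJ}{da} = \int_{0}^{1} 5 u^{a} \log{\left(u \right)} \, du = - \frac{5}{\left(a + 1\right)^{2}}.$$

Repeating $4$ times in total — each differentiation brings down another $\ln u$ — gives
$$\frac{d^{4}J}{da^{4}} = \int_{0}^{1} 5 u^{a} \log{\left(u \right)}^{4} \, du = \frac{120}{\left(a + 1\right)^{5}},$$
and the integrand here is exactly the target integrand, so $I = \frac{120}{\left(a + 1\right)^{5}}$.

Setting $a = \frac{7}{2}$:
$$I = \frac{1280}{19683}.$$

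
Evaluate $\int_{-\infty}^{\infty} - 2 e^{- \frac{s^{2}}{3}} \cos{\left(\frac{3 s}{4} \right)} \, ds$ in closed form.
$- \frac{2 \sqrt{3} \sqrt{\pi}}{e^{\frac{27}{64}}}$

Define $I(b) = \int_{-\infty}^{\infty} - 2 e^{- \frac{s^{2}}{3}} \cos{\left(b s \right)} \, ds$.

Differentiating under the integral sign,
$$I'(b) = \int_{-\infty}^{\infty} 2 s e^{- \frac{s^{2}}{3}} \sin{\left(b s \right)} \, ds.$$

Integrate $\int_{-\infty}^{\infty} s \sin(b s)\, e^{- \frac{s^{2}}{3}}\, ds$ by parts with $u = \sin(b s)$ and $dv = s\, e^{- \frac{s^{2}}{3}}\, ds$, giving $v = - \frac{3 e^{- \frac{s^{2}}{3}}}{2}$. The boundary term vanishes and
$$\int_{-\infty}^{\infty} s \sin(b s)\, e^{- \frac{s^{2}}{3}}\, ds = \frac{3 b}{2} \int_{-\infty}^{\infty} \cos(b s)\, e^{- \frac{s^{2}}{3}}\, ds,$$
so $I'(b) = - \frac{3 b}{2}\, I(b)$.

This is a separable first-order ODE; solving with the initial condition $I(0) = \int_{-\infty}^{\infty} - 2 e^{- \frac{s^{2}}{3}}\,ds = - 2 \sqrt{3} \sqrt{\pi}$ gives
$$I(b) = - 2 \sqrt{3} \sqrt{\pi} e^{- \frac{3 b^{2}}{4}}.$$

Setting $b = \frac{3}{4}$:
$$I = - \frac{2 \sqrt{3} \sqrt{\pi}}{e^{\frac{27}{64}}}.$$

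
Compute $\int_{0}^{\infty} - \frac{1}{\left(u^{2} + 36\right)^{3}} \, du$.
$- \frac{\pi}{41472}$

Recall the elementary integral
$$J(a) = \int_{0}^{\infty} - \frac{1}{a^{2} + u^{2}} \, du = - \frac{\pi}{2 a}.$$

Differentiating under the integral sign with respect to $a$,
$$\frac{dJ}{da} = \int_{0}^{\infty} \frac{2 a}{\left(a^{2} + u^{2}\right)^{2}} \, du = \frac{\pi}{2 a^{2}},$$
so $\int_{0}^{\infty} - \frac{1}{\left(a^{2} + u^{2}\right)^{2}} \, du = - \frac{\pi}{4 a^{3}}$.

Repeating — each differentiation of $1/(u^2+a^2)^j$ produces $-2ja/(u^2+a^2)^{j+1}$ — and dividing through by $-2ja$ at each step yields, after $2$ differentiations in total,
$$\int_{0}^{\infty} - \frac{1}{\left(a^{2} + u^{2}\right)^{3}} \, du = - \frac{3 \pi}{16 a^{5}}.$$

Setting $a = 6$:
$$I = - \frac{\pi}{41472}.$$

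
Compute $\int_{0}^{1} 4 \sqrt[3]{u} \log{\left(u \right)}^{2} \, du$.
$\frac{27}{8}$

Consider the simpler parametrised integral
$$J(a) = \int_{0}^{1} 4 u^{a} \, du = \frac{4}{a + 1}.$$

Differentiating under the integral sign brings down a factor of $\ln u$:
$$\frac{dJ}{da} = \int_{0}^{1} 4 u^{a} \log{\left(u \right)} \, du = - \frac{4}{\left(a + 1\right)^{2}}.$$

Repeating twice in total — each differentiation brings down another $\ln u$ — gives
$$\frac{d^{2}J}{da^{2}} = \int_{0}^{1} 4 u^{a} \log{\left(u \right)}^{2} \, du = \frac{8}{\left(a + 1\right)^{3}},$$
and the integrand here is exactly the target integrand, so $I = \frac{8}{\left(a + 1\right)^{3}}$.

Setting $a = \frac{1}{3}$:
$$I = \frac{27}{8}.$$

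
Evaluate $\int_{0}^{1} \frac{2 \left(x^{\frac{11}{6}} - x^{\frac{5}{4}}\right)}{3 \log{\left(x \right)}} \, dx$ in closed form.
$\log{\left(\frac{34^{\frac{2}{3}}}{9} \right)}$

Introduce a parameter $a$ in the exponent: let $I(a) = \int_{0}^{1} \frac{2 \left(x^{\frac{11}{6}} - x^{a}\right)}{3 \log{\left(x \right)}} \, dx$.

Since $\dfrac{\partial}{\partial a}\,x^{a} = x^{a} \ln x$, the $\ln x$ in the denominator cancels and
$$\frac{dI}{da} = \int_{0}^{1} - \frac{2}{3} x^{a} \, dx = - \frac{2}{3} \left[\frac{x^{a+1}}{a+1}\right]_0^1 = - \frac{2}{3 a + 3}.$$

Integrating with respect to $a$ gives $I(a) = - \frac{2 \log{\left(a + 1 \right)}}{3} - \frac{2 \log{\left(6 \right)}}{3} + \frac{2 \log{\left(17 \right)}}{3} + C$.

At $a = \frac{11}{6}$ the integrand is identically $0$, so $I(\frac{11}{6}) = 0$. The closed form gives $0$, hence $C = 0$.

Setting $a = \frac{5}{4}$:
$$I = \log{\left(\frac{34^{\frac{2}{3}}}{9} \right)}.$$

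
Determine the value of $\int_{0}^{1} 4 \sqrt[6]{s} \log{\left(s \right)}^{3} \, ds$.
$- \frac{31104}{2401}$

Begin with the known integral
$$J(a) = \int_{0}^{1} 4 s^{a} \, ds = \frac{4}{a + 1}.$$

Differentiating under the integral sign brings down a factor of $\ln s$:
$$\frac{dJ}{da} = \int_{0}^{1} 4 s^{a} \log{\left(s \right)} \, ds = - \frac{4}{\left(a + 1\right)^{2}}.$$

Repeating $3$ times in total — each differentiation brings down another $\ln s$ — gives
$$\frac{d^{3}J}{da^{3}} = \int_{0}^{1} 4 s^{a} \log{\left(s \right)}^{3} \, ds = - \frac{24}{\left(a + 1\right)^{4}},$$
and the integrand here is exactly the target integrand, so $I = - \frac{24}{\left(a + 1\right)^{4}}$.

Setting $a = \frac{1}{6}$:
$$I = - \frac{31104}{2401}.$$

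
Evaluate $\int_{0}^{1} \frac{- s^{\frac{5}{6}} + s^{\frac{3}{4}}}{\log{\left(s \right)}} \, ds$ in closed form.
$\log{\left(\frac{21}{22} \right)}$

Replace the exponent $\frac{3}{4}$ by a parameter $a$: let $I(a) = \int_{0}^{1} \frac{- s^{\frac{5}{6}} + s^{a}}{\log{\left(s \right)}} \, ds$.

Since $\dfrac{\partial}{\partial a}\,s^{a} = s^{a} \ln s$, the $\ln s$ in the denominator cancels and
$$\frac{dI}{da} = \int_{0}^{1} s^{a} \, ds = \left[\frac{s^{a+1}}{a+1}\right]_0^1 = \frac{1}{a + 1}.$$

Integrating with respect to $a$ gives $I(a) = \log{\left(\frac{6 a}{11} + \frac{6}{11} \right)} + C$.

At $a = \frac{5}{6}$ the integrand is identically $0$, so $I(\frac{5}{6}) = 0$. The closed form gives $0$, hence $C = 0$.

Setting $a = \frac{3}{4}$:
$$I = \log{\left(\frac{21}{22} \right)}.$$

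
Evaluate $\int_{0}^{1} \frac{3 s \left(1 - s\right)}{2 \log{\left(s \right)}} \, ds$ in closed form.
$\log{\left(\frac{2 \sqrt{6}}{9} \right)}$

Introduce a parameter $a$ in the exponent: let $I(a) = \int_{0}^{1} \frac{3 \left(- s^{2} + s^{a}\right)}{2 \log{\left(s \right)}} \, ds$.

Since $\dfrac{\partial}{\partial a}\,s^{a} = s^{a} \ln s$, the $\ln s$ in the denominator cancels and
$$\frac{dI}{da} = \int_{0}^{1} \frac{3}{2} s^{a} \, ds = \frac{3}{2} \left[\frac{s^{a+1}}{a+1}\right]_0^1 = \frac{3}{2 \left(a + 1\right)}.$$

Integrating with respect to $a$ gives $I(a) = \frac{3 \log{\left(a + 1 \right)}}{2} - \frac{3 \log{\left(3 \right)}}{2} + C$.

At $a = 2$ the integrand is identically $0$, so $I(2) = 0$. The closed form gives $0$, hence $C = 0$.

Setting $a = 1$:
$$I = \log{\left(\frac{2 \sqrt{6}}{9} \right)}.$$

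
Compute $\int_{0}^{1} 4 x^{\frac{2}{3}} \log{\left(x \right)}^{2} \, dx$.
$\frac{216}{125}$

Begin with the known integral
$$J(a) = \int_{0}^{1} 4 x^{a} \, dx = \frac{4}{a + 1}.$$

Differentiating under the integral sign brings down a factor of $\ln x$:
$$\frac{dJ}{da} = \int_{0}^{1} 4 x^{a} \log{\left(x \right)} \, dx = - \frac{4}{\left(a + 1\right)^{2}}.$$

Repeating twice in total — each differentiation brings down another $\ln x$ — gives
$$\frac{d^{2}J}{da^{2}} = \int_{0}^{1} 4 x^{a} \log{\left(x \right)}^{2} \, dx = \frac{8}{\left(a + 1\right)^{3}},$$
and the integrand here is exactly the target integrand, so $I = \frac{8}{\left(a + 1\right)^{3}}$.

Setting $a = \frac{2}{3}$:
$$I = \frac{216}{125}.$$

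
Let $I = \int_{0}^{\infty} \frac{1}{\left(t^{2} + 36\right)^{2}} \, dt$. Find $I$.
$\frac{\pi}{864}$

Start from the standard arctangent integral
$$J(a) = \int_{0}^{\infty} \frac{1}{a^{2} + t^{2}} \, dt = \frac{\pi}{2 a}.$$

Differentiating under the integral sign with respect to $a$,
$$\frac{dJ}{da} = \int_{0}^{\infty} - \frac{2 a}{\left(a^{2} + t^{2}\right)^{2}} \, dt = - \frac{\pi}{2 a^{2}},$$
so $\int_{0}^{\infty} \frac{1}{\left(a^{2} + t^{2}\right)^{2}} \, dt = \frac{\pi}{4 a^{3}}$.

Setting $a = 6$:
$$I = \frac{\pi}{864}.$$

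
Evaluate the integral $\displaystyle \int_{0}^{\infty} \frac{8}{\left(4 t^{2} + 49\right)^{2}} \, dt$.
$\frac{\pi}{343}$

Recall the elementary integral
$$J(a) = \int_{0}^{\infty} \frac{1}{2 \left(a^{2} + t^{2}\right)} \, dt = \frac{\pi}{4 a}.$$

Differentiating under the integral sign with respect to $a$,
$$\frac{dJ}{da} = \int_{0}^{\infty} - \frac{a}{\left(a^{2} + t^{2}\right)^{2}} \, dt = - \frac{\pi}{4 a^{2}},$$
so $\int_{0}^{\infty} \frac{1}{2 \left(a^{2} + t^{2}\right)^{2}} \, dt = \frac{\pi}{8 a^{3}}$.

Setting $a = \frac{7}{2}$:
$$I = \frac{\pi}{343}.$$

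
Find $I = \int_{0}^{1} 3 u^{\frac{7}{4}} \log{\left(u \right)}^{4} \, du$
$\frac{73728}{161051}$

Consider the simpler parametrised integral
$$J(a) = \int_{0}^{1} 3 u^{a} \, du = \frac{3}{a + 1}.$$

Differentiating under the integral sign brings down a factor of $\ln u$:
$$\frac{dJ}{da} = \int_{0}^{1} 3 u^{a} \log{\left(u \right)} \, du = - \frac{3}{\left(a + 1\right)^{2}}.$$

Repeating $4$ times in total — each differentiation brings down another $\ln u$ — gives
$$\frac{d^{4}J}{da^{4}} = \int_{0}^{1} 3 u^{a} \log{\left(u \right)}^{4} \, du = \frac{72}{\left(a + 1\right)^{5}},$$
and the integrand here is exactly the target integrand, so $I = \frac{72}{\left(a + 1\right)^{5}}$.

Setting $a = \frac{7}{4}$:
$$I = \frac{73728}{161051}.$$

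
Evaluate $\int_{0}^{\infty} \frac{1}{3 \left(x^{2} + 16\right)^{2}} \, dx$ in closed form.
$\frac{\pi}{768}$

Recall the elementary integral
$$J(a) = \int_{0}^{\infty} \frac{1}{3 \left(a^{2} + x^{2}\right)} \, dx = \frac{\pi}{6 a}.$$

Differentiating under the integral sign with respect to $a$,
$$\frac{dJ}{da} = \int_{0}^{\infty} - \frac{2 a}{3 \left(a^{2} + x^{2}\right)^{2}} \, dx = - \frac{\pi}{6 a^{2}},$$
so $\int_{0}^{\infty} \frac{1}{3 \left(a^{2} + x^{2}\right)^{2}} \, dx = \frac{\pi}{12 a^{3}}$.

Setting $a = 4$:
$$I = \frac{\pi}{768}.$$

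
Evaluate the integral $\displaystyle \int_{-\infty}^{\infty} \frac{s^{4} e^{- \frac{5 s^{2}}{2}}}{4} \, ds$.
$\frac{3 \sqrt{10} \sqrt{\pi}}{500}$

Consider the simpler parametrised integral
$$J(a) = \int_{-\infty}^{\infty} \frac{e^{- a s^{2}}}{4} \, ds = \frac{\sqrt{\pi}}{4 \sqrt{a}}.$$

Differentiating under the integral sign brings down a factor of $(-s^2)$:
$$\frac{dJ}{da} = \int_{-\infty}^{\infty} - \frac{s^{2} e^{- a s^{2}}}{4} \, ds = - \frac{\sqrt{\pi}}{8 a^{\frac{3}{2}}}.$$

Repeating twice in total — each differentiation brings down another $(-s^2)$ — gives
$$\frac{d^{2}J}{da^{2}} = \int_{-\infty}^{\infty} \frac{s^{4} e^{- a s^{2}}}{4} \, ds = \frac{3 \sqrt{\pi}}{16 a^{\frac{5}{2}}},$$
and the integrand here is exactly the target integrand, so $I = \frac{3 \sqrt{\pi}}{16 a^{\frac{5}{2}}}$.

Setting $a = \frac{5}{2}$:
$$I = \frac{3 \sqrt{10} \sqrt{\pi}}{500}.$$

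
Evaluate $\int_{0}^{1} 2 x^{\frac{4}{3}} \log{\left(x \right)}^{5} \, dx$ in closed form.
$- \frac{174960}{117649}$

Start from the elementary integral
$$J(a) = \int_{0}^{1} 2 x^{a} \, dx = \frac{2}{a + 1}.$$

Differentiating under the integral sign brings down a factor of $\ln x$:
$$\frac{dJ}{da} = \int_{0}^{1} 2 x^{a} \log{\left(x \right)} \, dx = - \frac{2}{\left(a + 1\right)^{2}}.$$

Repeating $5$ times in total — each differentiation brings down another $\ln x$ — gives
$$\frac{d^{5}J}{da^{5}} = \int_{0}^{1} 2 x^{a} \log{\left(x \right)}^{5} \, dx = - \frac{240}{\left(a + 1\right)^{6}},$$
and the integrand here is exactly the target integrand, so $I = - \frac{240}{\left(a + 1\right)^{6}}$.

Setting $a = \frac{4}{3}$:
$$I = - \frac{174960}{117649}.$$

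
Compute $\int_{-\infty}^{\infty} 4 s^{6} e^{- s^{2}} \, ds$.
$\frac{15 \sqrt{\pi}}{2}$

Begin with the known integral
$$J(a) = \int_{-\infty}^{\infty} 4 e^{- a s^{2}} \, ds = \frac{4 \sqrt{\pi}}{\sqrt{a}}.$$

Differentiating under the integral sign brings down a factor of $(-s^2)$:
$$\frac{dJ}{da} = \int_{-\infty}^{\infty} - 4 s^{2} e^{- a s^{2}} \, ds = - \frac{2 \sqrt{\pi}}{a^{\frac{3}{2}}}.$$

Repeating $3$ times in total — each differentiation brings down another $(-s^2)$ — gives
$$\frac{d^{3}J}{da^{3}} = \int_{-\infty}^{\infty} - 4 s^{6} e^{- a s^{2}} \, ds = - \frac{15 \sqrt{\pi}}{2 a^{\frac{7}{2}}},$$
and the integrand here is $(-1)^{3}$ times the target integrand, so $I = (-1)^{3}\,\frac{d^{3}J}{da^{3}} = \frac{15 \sqrt{\pi}}{2 a^{\frac{7}{2}}}$.

Setting $a = 1$:
$$I = \frac{15 \sqrt{\pi}}{2}.$$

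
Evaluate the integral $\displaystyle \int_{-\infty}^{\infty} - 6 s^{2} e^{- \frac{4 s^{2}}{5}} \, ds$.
$- \frac{15 \sqrt{5} \sqrt{\pi}}{8}$

Begin with the known integral
$$J(a) = \int_{-\infty}^{\infty} - 6 e^{- a s^{2}} \, ds = - \frac{6 \sqrt{\pi}}{\sqrt{a}}.$$

Differentiating under the integral sign brings down a factor of $(-s^2)$:
$$\frac{dJ}{da} = \int_{-\infty}^{\infty} 6 s^{2} e^{- a s^{2}} \, ds = \frac{3 \sqrt{\pi}}{a^{\frac{3}{2}}}.$$

The integral on the left is $-I$, so $I = - \frac{3 \sqrt{\pi}}{a^{\frac{3}{2}}}$.

Setting $a = \frac{4}{5}$:
$$I = - \frac{15 \sqrt{5} \sqrt{\pi}}{8}.$$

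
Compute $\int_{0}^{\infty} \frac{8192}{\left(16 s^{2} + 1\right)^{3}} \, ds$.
$384 \pi$

Recall the elementary integral
$$J(a) = \int_{0}^{\infty} \frac{2}{a^{2} + s^{2}} \, ds = \frac{\pi}{a}.$$

Differentiating under the integral sign with respect to $a$,
$$\frac{dJ}{da} = \int_{0}^{\infty} - \frac{4 a}{\left(a^{2} + s^{2}\right)^{2}} \, ds = - \frac{\pi}{a^{2}},$$
so $\int_{0}^{\infty} \frac{2}{\left(a^{2} + s^{2}\right)^{2}} \, ds = \frac{\pi}{2 a^{3}}$.

Repeating — each differentiation of $1/(s^2+a^2)^j$ produces $-2ja/(s^2+a^2)^{j+1}$ — and dividing through by $-2ja$ at each step yields, after $2$ differentiations in total,
$$\int_{0}^{\infty} \frac{2}{\left(a^{2} + s^{2}\right)^{3}} \, ds = \frac{3 \pi}{8 a^{5}}.$$

Setting $a = \frac{1}{4}$:
$$I = 384 \pi.$$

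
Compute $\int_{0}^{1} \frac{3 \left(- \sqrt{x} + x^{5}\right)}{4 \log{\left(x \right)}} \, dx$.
$\frac{3 \log{\left(2 \right)}}{2}$

Introduce a parameter $a$ in the exponent: let $I(a) = \int_{0}^{1} \frac{3 \left(- \sqrt{x} + x^{a}\right)}{4 \log{\left(x \right)}} \, dx$.

Since $\dfrac{\partial}{\partial a}\,x^{a} = x^{a} \ln x$, the $\ln x$ in the denominator cancels and
$$\frac{dI}{da} = \int_{0}^{1} \frac{3}{4} x^{a} \, dx = \frac{3}{4} \left[\frac{x^{a+1}}{a+1}\right]_0^1 = \frac{3}{4 \left(a + 1\right)}.$$

Integrating with respect to $a$ gives $I(a) = \log{\left(\frac{2^{\frac{3}{4}} \sqrt[4]{3} \left(a + 1\right)^{\frac{3}{4}}}{3} \right)} + C$.

At $a = \frac{1}{2}$ the integrand is identically $0$, so $I(\frac{1}{2}) = 0$. The closed form gives $0$, hence $C = 0$.

Setting $a = 5$:
$$I = \frac{3 \log{\left(2 \right)}}{2}.$$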